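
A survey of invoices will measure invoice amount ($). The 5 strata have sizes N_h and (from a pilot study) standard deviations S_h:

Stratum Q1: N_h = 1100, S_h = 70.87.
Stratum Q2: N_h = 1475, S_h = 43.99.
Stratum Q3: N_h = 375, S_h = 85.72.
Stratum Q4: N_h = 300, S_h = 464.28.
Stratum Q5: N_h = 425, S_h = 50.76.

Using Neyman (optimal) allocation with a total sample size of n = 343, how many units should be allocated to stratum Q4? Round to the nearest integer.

Neyman allocation: n_h = n · N_h S_h / Σ N_i S_i, with n = 343.
  stratum Q1: N_h·S_h = 1100·70.87 = 77957.00
  stratum Q2: N_h·S_h = 1475·43.99 = 64885.25
  stratum Q3: N_h·S_h = 375·85.72 = 32145.00
  stratum Q4: N_h·S_h = 300·464.28 = 139284.00
  stratum Q5: N_h·S_h = 425·50.76 = 21573.00
Σ N_h S_h = 335844.25
n for stratum Q4 = 343·139284.00/335844.25 = 142.252 → 142

142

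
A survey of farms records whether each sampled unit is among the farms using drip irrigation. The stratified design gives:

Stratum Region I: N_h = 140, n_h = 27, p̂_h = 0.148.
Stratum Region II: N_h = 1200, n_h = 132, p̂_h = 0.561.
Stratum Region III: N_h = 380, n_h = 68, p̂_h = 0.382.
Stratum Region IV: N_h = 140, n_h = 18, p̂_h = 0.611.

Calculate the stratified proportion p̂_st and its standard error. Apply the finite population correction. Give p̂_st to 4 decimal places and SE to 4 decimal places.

N = 1860; stratum weights W_h = N_h/N.
p̂_st = Σ W_h p̂_h = (140·0.148 + 1200·0.561 + 380·0.382 + 140·0.611)/1860 = 0.49711
V̂(p̂_st) = Σ W_h² (1 − n_h/N_h) p̂_h(1−p̂_h)/(n_h−1):
  stratum Region I: (140/1860)²·(1 − 27/140)·0.148·0.852/26 = 2.21773e-05
  stratum Region II: (1200/1860)²·(1 − 132/1200)·0.561·0.439/131 = 0.000696438
  stratum Region III: (380/1860)²·(1 − 68/380)·0.382·0.618/67 = 0.000120751
  stratum Region IV: (140/1860)²·(1 − 18/140)·0.611·0.389/17 = 6.90246e-05
V̂(p̂_st) = 0.000908391; SE = √V̂ = 0.0301395

p̂_st ≈ 0.4971, SE ≈ 0.0301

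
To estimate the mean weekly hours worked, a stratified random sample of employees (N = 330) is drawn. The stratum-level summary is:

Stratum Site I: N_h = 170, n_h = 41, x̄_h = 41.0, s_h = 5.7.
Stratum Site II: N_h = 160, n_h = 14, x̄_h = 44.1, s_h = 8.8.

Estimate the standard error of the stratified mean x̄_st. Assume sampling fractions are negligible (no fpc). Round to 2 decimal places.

V̂(x̄_st) = Σ W_h² s_h²/n_h, with W_h = N_h/N and N = 330:
  stratum Site I: (170/330)²·5.7²/41 = 0.210298
  stratum Site II: (160/330)²·8.8²/14 = 1.30032
V̂(x̄_st) = 1.51062
SE(x̄_st) = √1.51062 = 1.22907

SE(x̄_st) ≈ 1.23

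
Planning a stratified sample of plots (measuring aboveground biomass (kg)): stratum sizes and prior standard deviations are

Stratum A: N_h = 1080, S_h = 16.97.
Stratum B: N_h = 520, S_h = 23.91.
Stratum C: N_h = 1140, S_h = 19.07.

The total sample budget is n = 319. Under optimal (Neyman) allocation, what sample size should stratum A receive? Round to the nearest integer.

111

Neyman allocation: n_h = n · N_h S_h / Σ N_i S_i, with n = 319.
  stratum A: N_h·S_h = 1080·16.97 = 18327.60
  stratum B: N_h·S_h = 520·23.91 = 12433.20
  stratum C: N_h·S_h = 1140·19.07 = 21739.80
Σ N_h S_h = 52500.60
n for stratum A = 319·18327.60/52500.60 = 111.361 → 111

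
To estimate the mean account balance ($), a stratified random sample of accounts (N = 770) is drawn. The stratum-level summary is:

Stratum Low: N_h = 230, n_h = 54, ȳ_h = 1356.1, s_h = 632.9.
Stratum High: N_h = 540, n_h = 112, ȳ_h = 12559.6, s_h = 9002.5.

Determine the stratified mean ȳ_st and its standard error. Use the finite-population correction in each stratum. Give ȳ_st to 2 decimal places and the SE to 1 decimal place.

ȳ_st ≈ 9213.10, SE ≈ 531.6

ȳ_st = Σ W_h ȳ_h = (230·1356.1 + 540·12559.6)/770 = 9213.10000
V̂(ȳ_st) = Σ W_h² (1 − n_h/N_h) s_h²/n_h, with W_h = N_h/N and N = 770:
  stratum Low: (230/770)²·(1 − 54/230)·632.9²/54 = 506.449
  stratum High: (540/770)²·(1 − 112/540)·9002.5²/112 = 282075
V̂(ȳ_st) = 282581
SE(ȳ_st) = √282581 = 531.584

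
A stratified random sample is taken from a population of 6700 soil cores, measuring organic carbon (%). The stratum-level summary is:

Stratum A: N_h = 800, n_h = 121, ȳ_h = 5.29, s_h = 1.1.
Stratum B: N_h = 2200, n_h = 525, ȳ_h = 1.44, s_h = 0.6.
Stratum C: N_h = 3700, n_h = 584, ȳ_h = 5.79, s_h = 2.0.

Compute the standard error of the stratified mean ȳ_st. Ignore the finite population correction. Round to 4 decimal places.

V̂(ȳ_st) = Σ W_h² s_h²/n_h, with W_h = N_h/N and N = 6700:
  stratum A: (800/6700)²·1.1²/121 = 0.000142571
  stratum B: (2200/6700)²·0.6²/525 = 7.39331e-05
  stratum C: (3700/6700)²·2.0²/584 = 0.00208882
V̂(ȳ_st) = 0.00230532
SE(ȳ_st) = √0.00230532 = 0.0480138

SE(ȳ_st) ≈ 0.0480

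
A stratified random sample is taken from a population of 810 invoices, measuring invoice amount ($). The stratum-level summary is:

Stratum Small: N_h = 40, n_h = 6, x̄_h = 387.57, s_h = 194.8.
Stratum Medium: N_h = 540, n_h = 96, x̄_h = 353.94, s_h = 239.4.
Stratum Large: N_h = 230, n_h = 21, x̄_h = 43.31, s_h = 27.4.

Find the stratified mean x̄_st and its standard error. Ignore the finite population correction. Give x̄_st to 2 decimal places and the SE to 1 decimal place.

x̄_st ≈ 267.40, SE ≈ 16.8

x̄_st = Σ W_h x̄_h = (40·387.57 + 540·353.94 + 230·43.31)/810 = 267.39716
V̂(x̄_st) = Σ W_h² s_h²/n_h, with W_h = N_h/N and N = 810:
  stratum Small: (40/810)²·194.8²/6 = 15.4233
  stratum Medium: (540/810)²·239.4²/96 = 265.335
  stratum Large: (230/810)²·27.4²/21 = 2.88249
V̂(x̄_st) = 283.641
SE(x̄_st) = √283.641 = 16.8416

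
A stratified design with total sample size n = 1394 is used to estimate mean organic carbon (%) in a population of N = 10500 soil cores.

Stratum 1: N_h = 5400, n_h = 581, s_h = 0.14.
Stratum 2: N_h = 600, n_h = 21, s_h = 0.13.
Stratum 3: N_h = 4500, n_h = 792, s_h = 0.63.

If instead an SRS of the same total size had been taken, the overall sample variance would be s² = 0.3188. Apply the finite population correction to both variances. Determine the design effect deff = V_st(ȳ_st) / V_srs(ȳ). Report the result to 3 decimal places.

deff ≈ 0.435

V̂(ȳ_st) = Σ W_h² (1 − n_h/N_h) s_h²/n_h, with W_h = N_h/N and N = 10500:
  stratum 1: (5400/10500)²·(1 − 581/5400)·0.14²/581 = 7.96255e-06
  stratum 2: (600/10500)²·(1 − 21/600)·0.13²/21 = 2.53582e-06
  stratum 3: (4500/10500)²·(1 − 792/4500)·0.63²/792 = 7.58455e-05
V_st = 8.63438e-05
V_srs = (1 − 1394/10500)·0.3188/1394 = 0.000198332
deff = V_st / V_srs = 8.63438e-05/0.000198332 = 0.4353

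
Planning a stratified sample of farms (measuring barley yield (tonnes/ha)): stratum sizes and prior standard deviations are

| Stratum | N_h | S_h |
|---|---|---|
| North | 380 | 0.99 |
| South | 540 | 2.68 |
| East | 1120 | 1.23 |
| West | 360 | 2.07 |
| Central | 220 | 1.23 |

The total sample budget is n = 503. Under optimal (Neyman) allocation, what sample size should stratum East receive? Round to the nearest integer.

Neyman allocation: n_h = n · N_h S_h / Σ N_i S_i, with n = 503.
  stratum North: N_h·S_h = 380·0.99 = 376.20
  stratum South: N_h·S_h = 540·2.68 = 1447.20
  stratum East: N_h·S_h = 1120·1.23 = 1377.60
  stratum West: N_h·S_h = 360·2.07 = 745.20
  stratum Central: N_h·S_h = 220·1.23 = 270.60
Σ N_h S_h = 4216.80
n for stratum East = 503·1377.60/4216.80 = 164.327 → 164

164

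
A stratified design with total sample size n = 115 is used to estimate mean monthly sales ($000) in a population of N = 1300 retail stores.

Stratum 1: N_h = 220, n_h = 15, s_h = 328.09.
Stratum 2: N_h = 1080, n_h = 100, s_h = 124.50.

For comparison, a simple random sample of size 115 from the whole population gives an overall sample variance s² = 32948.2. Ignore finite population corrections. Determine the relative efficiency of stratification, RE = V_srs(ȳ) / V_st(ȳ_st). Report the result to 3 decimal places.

RE ≈ 0.917

V̂(ȳ_st) = Σ W_h² s_h²/n_h, with W_h = N_h/N and N = 1300:
  stratum 1: (220/1300)²·328.09²/15 = 205.52
  stratum 2: (1080/1300)²·124.50²/100 = 106.979
V_st = 312.499
V_srs = s²/n = 32948.2/115 = 286.506
Relative efficiency = V_srs / V_st = 286.506/312.499 = 0.9168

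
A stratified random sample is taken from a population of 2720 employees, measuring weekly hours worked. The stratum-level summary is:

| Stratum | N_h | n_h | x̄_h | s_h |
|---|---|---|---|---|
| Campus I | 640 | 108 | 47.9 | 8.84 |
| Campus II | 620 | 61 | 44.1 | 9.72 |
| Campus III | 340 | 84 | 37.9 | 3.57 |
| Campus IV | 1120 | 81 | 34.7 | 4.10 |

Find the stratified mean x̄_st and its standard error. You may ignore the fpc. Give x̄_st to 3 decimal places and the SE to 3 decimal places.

x̄_st = Σ W_h x̄_h = (640·47.9 + 620·44.1 + 340·37.9 + 1120·34.7)/2720 = 40.34853
V̂(x̄_st) = Σ W_h² s_h²/n_h, with W_h = N_h/N and N = 2720:
  stratum Campus I: (640/2720)²·8.84²/108 = 0.0400593
  stratum Campus II: (620/2720)²·9.72²/61 = 0.0804726
  stratum Campus III: (340/2720)²·3.57²/84 = 0.0023707
  stratum Campus IV: (1120/2720)²·4.10²/81 = 0.0351869
V̂(x̄_st) = 0.158089
SE(x̄_st) = √0.158089 = 0.397605

x̄_st ≈ 40.349, SE ≈ 0.398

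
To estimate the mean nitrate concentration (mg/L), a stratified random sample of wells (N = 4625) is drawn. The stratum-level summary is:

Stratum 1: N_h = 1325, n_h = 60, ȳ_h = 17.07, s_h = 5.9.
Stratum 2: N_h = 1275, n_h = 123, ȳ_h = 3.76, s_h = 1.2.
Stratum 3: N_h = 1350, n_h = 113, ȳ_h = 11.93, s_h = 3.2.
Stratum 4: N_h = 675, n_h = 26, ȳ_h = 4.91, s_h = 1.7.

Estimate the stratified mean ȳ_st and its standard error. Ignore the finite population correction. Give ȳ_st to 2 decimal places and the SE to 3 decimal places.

ȳ_st ≈ 10.13, SE ≈ 0.242

ȳ_st = Σ W_h ȳ_h = (1325·17.07 + 1275·3.76 + 1350·11.93 + 675·4.91)/4625 = 10.12573
V̂(ȳ_st) = Σ W_h² s_h²/n_h, with W_h = N_h/N and N = 4625:
  stratum 1: (1325/4625)²·5.9²/60 = 0.0476169
  stratum 2: (1275/4625)²·1.2²/123 = 0.000889722
  stratum 3: (1350/4625)²·3.2²/113 = 0.00772086
  stratum 4: (675/4625)²·1.7²/26 = 0.0023676
V̂(ȳ_st) = 0.0585951
SE(ȳ_st) = √0.0585951 = 0.242064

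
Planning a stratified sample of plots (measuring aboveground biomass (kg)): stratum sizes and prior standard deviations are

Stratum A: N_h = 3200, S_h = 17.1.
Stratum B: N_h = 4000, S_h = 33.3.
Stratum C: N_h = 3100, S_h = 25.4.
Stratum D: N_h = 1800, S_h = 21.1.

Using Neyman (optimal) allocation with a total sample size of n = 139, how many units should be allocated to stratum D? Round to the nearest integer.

Neyman allocation: n_h = n · N_h S_h / Σ N_i S_i, with n = 139.
  stratum A: N_h·S_h = 3200·17.1 = 54720.00
  stratum B: N_h·S_h = 4000·33.3 = 133200.00
  stratum C: N_h·S_h = 3100·25.4 = 78740.00
  stratum D: N_h·S_h = 1800·21.1 = 37980.00
Σ N_h S_h = 304640.00
n for stratum D = 139·37980.00/304640.00 = 17.329 → 17

17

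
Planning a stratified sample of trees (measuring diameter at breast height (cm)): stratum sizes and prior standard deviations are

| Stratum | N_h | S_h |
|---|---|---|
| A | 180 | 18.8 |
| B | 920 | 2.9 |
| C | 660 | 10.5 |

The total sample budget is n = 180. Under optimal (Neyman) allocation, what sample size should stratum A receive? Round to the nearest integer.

Neyman allocation: n_h = n · N_h S_h / Σ N_i S_i, with n = 180.
  stratum A: N_h·S_h = 180·18.8 = 3384.00
  stratum B: N_h·S_h = 920·2.9 = 2668.00
  stratum C: N_h·S_h = 660·10.5 = 6930.00
Σ N_h S_h = 12982.00
n for stratum A = 180·3384.00/12982.00 = 46.920 → 47

47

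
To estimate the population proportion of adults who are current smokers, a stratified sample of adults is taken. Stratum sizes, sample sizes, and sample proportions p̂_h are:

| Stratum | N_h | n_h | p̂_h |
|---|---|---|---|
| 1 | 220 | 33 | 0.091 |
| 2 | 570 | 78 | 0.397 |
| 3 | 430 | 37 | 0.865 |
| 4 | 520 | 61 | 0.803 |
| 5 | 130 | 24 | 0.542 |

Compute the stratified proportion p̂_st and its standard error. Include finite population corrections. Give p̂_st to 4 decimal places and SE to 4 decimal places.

p̂_st ≈ 0.5916, SE ≈ 0.0257

N = 1870; stratum weights W_h = N_h/N.
p̂_st = Σ W_h p̂_h = (220·0.091 + 570·0.397 + 430·0.865 + 520·0.803 + 130·0.542)/1870 = 0.59159
V̂(p̂_st) = Σ W_h² (1 − n_h/N_h) p̂_h(1−p̂_h)/(n_h−1):
  stratum 1: (220/1870)²·(1 − 33/220)·0.091·0.909/32 = 3.04114e-05
  stratum 2: (570/1870)²·(1 − 78/570)·0.397·0.603/77 = 0.00024933
  stratum 3: (430/1870)²·(1 − 37/430)·0.865·0.135/36 = 0.000156756
  stratum 4: (520/1870)²·(1 − 61/520)·0.803·0.197/60 = 0.000179955
  stratum 5: (130/1870)²·(1 − 24/130)·0.542·0.458/23 = 4.25307e-05
V̂(p̂_st) = 0.000658983; SE = √V̂ = 0.0256707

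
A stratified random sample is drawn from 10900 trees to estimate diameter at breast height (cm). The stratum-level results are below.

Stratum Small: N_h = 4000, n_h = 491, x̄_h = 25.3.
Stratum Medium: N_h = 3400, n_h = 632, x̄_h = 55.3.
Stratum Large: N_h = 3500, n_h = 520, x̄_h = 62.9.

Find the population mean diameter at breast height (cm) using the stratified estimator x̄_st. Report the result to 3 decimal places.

x̄_st ≈ 46.731

N = Σ N_h = 10900. Stratum weights W_h = N_h/N.
x̄_st = (4000·25.3 + 3400·55.3 + 3500·62.9) / 10900 = 46.73119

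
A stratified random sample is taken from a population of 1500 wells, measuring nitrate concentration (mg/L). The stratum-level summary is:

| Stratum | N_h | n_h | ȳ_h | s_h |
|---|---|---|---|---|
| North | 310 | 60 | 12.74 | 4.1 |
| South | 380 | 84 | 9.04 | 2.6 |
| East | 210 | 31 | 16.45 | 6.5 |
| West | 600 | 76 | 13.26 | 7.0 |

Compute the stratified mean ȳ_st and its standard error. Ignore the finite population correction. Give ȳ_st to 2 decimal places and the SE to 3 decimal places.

ȳ_st = Σ W_h ȳ_h = (310·12.74 + 380·9.04 + 210·16.45 + 600·13.26)/1500 = 12.53007
V̂(ȳ_st) = Σ W_h² s_h²/n_h, with W_h = N_h/N and N = 1500:
  stratum North: (310/1500)²·4.1²/60 = 0.0119662
  stratum South: (380/1500)²·2.6²/84 = 0.00516478
  stratum East: (210/1500)²·6.5²/31 = 0.0267129
  stratum West: (600/1500)²·7.0²/76 = 0.103158
V̂(ȳ_st) = 0.147002
SE(ȳ_st) = √0.147002 = 0.383408

ȳ_st ≈ 12.53, SE ≈ 0.383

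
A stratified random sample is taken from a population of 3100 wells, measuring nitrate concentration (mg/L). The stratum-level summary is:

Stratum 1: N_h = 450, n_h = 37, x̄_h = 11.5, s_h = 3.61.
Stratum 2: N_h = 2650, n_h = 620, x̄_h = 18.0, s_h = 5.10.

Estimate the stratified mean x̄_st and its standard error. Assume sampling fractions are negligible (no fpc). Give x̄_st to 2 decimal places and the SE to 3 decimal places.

x̄_st ≈ 17.06, SE ≈ 0.195

x̄_st = Σ W_h x̄_h = (450·11.5 + 2650·18.0)/3100 = 17.05645
V̂(x̄_st) = Σ W_h² s_h²/n_h, with W_h = N_h/N and N = 3100:
  stratum 1: (450/3100)²·3.61²/37 = 0.00742189
  stratum 2: (2650/3100)²·5.10²/620 = 0.0306561
V̂(x̄_st) = 0.038078
SE(x̄_st) = √0.038078 = 0.195136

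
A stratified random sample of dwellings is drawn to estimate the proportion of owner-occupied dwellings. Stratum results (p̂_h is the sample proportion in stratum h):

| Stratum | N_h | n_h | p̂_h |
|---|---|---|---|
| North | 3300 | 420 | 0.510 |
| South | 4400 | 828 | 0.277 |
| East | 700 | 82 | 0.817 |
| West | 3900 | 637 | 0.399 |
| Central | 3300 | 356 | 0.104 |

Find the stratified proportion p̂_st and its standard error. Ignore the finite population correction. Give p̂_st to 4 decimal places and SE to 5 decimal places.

p̂_st ≈ 0.3444, SE ≈ 0.00922

N = 15600; stratum weights W_h = N_h/N.
p̂_st = Σ W_h p̂_h = (3300·0.510 + 4400·0.277 + 700·0.817 + 3900·0.399 + 3300·0.104)/15600 = 0.34442
V̂(p̂_st) = Σ W_h² p̂_h(1−p̂_h)/(n_h−1):
  stratum North: (3300/15600)²·0.510·0.490/419 = 2.66889e-05
  stratum South: (4400/15600)²·0.277·0.723/827 = 1.9265e-05
  stratum East: (700/15600)²·0.817·0.183/81 = 3.71651e-06
  stratum West: (3900/15600)²·0.399·0.601/636 = 2.35652e-05
  stratum Central: (3300/15600)²·0.104·0.896/355 = 1.1746e-05
V̂(p̂_st) = 8.49816e-05; SE = √V̂ = 0.00921855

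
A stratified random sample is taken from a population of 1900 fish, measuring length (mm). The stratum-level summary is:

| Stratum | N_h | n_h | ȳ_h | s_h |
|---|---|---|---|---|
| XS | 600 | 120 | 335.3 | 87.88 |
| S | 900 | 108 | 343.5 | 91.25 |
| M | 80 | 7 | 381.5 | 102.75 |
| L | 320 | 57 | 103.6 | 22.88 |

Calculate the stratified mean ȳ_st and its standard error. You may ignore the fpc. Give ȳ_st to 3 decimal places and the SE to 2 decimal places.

ȳ_st = Σ W_h ȳ_h = (600·335.3 + 900·343.5 + 80·381.5 + 320·103.6)/1900 = 302.10632
V̂(ȳ_st) = Σ W_h² s_h²/n_h, with W_h = N_h/N and N = 1900:
  stratum XS: (600/1900)²·87.88²/120 = 6.41792
  stratum S: (900/1900)²·91.25²/108 = 17.299
  stratum M: (80/1900)²·102.75²/7 = 2.67386
  stratum L: (320/1900)²·22.88²/57 = 0.260513
V̂(ȳ_st) = 26.6512
SE(ȳ_st) = √26.6512 = 5.16248

ȳ_st ≈ 302.106, SE ≈ 5.16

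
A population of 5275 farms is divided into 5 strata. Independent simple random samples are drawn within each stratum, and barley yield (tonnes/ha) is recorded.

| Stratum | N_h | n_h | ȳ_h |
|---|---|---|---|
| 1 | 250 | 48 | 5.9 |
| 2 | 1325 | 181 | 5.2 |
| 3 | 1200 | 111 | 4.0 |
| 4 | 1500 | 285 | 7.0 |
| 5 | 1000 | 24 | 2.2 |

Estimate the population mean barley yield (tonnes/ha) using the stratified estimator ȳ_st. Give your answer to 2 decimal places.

ȳ_st ≈ 4.90

N = Σ N_h = 5275. Stratum weights W_h = N_h/N.
ȳ_st = (250·5.9 + 1325·5.2 + 1200·4.0 + 1500·7.0 + 1000·2.2) / 5275 = 4.9033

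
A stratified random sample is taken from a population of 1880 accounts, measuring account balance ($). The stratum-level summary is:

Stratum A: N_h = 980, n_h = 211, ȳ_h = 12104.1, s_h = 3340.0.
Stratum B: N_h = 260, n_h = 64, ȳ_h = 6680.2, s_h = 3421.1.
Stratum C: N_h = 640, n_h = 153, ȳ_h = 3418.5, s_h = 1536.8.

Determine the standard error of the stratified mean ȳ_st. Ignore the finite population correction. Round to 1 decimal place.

SE(ȳ_st) ≈ 140.2

V̂(ȳ_st) = Σ W_h² s_h²/n_h, with W_h = N_h/N and N = 1880:
  stratum A: (980/1880)²·3340.0²/211 = 14366.4
  stratum B: (260/1880)²·3421.1²/64 = 3497.7
  stratum C: (640/1880)²·1536.8²/153 = 1788.91
V̂(ȳ_st) = 19653
SE(ȳ_st) = √19653 = 140.189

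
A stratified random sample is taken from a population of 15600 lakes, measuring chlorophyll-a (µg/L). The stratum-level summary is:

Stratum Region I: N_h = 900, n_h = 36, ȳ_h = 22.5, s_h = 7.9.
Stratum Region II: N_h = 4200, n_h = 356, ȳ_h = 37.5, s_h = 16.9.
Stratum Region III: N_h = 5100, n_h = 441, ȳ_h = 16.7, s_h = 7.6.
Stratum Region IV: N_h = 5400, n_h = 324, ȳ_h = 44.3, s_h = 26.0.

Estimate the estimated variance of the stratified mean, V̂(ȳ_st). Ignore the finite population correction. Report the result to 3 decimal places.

V̂(ȳ_st) = Σ W_h² s_h²/n_h, with W_h = N_h/N and N = 15600:
  stratum Region I: (900/15600)²·7.9²/36 = 0.00577016
  stratum Region II: (4200/15600)²·16.9²/356 = 0.0581531
  stratum Region III: (5100/15600)²·7.6²/441 = 0.0139984
  stratum Region IV: (5400/15600)²·26.0²/324 = 0.25
V̂(ȳ_st) = 0.327922

V̂(ȳ_st) ≈ 0.328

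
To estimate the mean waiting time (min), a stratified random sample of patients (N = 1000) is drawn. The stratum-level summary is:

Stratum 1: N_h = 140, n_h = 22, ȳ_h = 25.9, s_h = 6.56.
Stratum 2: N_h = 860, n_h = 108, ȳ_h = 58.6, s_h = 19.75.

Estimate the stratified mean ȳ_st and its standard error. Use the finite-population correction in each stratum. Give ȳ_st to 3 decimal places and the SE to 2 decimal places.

ȳ_st ≈ 54.022, SE ≈ 1.54

ȳ_st = Σ W_h ȳ_h = (140·25.9 + 860·58.6)/1000 = 54.02200
V̂(ȳ_st) = Σ W_h² (1 − n_h/N_h) s_h²/n_h, with W_h = N_h/N and N = 1000:
  stratum 1: (140/1000)²·(1 − 22/140)·6.56²/22 = 0.0323143
  stratum 2: (860/1000)²·(1 − 108/860)·19.75²/108 = 2.33575
V̂(ȳ_st) = 2.36807
SE(ȳ_st) = √2.36807 = 1.53885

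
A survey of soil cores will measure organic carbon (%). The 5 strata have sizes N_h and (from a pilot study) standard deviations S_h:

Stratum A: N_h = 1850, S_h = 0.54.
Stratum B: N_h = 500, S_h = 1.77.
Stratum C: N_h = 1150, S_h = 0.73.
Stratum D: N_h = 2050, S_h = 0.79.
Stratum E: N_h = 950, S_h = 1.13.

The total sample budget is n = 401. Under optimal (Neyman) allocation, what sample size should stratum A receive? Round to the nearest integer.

74

Neyman allocation: n_h = n · N_h S_h / Σ N_i S_i, with n = 401.
  stratum A: N_h·S_h = 1850·0.54 = 999.00
  stratum B: N_h·S_h = 500·1.77 = 885.00
  stratum C: N_h·S_h = 1150·0.73 = 839.50
  stratum D: N_h·S_h = 2050·0.79 = 1619.50
  stratum E: N_h·S_h = 950·1.13 = 1073.50
Σ N_h S_h = 5416.50
n for stratum A = 401·999.00/5416.50 = 73.959 → 74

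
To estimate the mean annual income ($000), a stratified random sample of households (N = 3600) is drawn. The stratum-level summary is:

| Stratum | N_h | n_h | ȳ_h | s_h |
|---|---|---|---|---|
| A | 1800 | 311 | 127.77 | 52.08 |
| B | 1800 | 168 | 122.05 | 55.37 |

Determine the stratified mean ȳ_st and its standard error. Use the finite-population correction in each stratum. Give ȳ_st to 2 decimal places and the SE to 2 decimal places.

ȳ_st = Σ W_h ȳ_h = (1800·127.77 + 1800·122.05)/3600 = 124.91000
V̂(ȳ_st) = Σ W_h² (1 − n_h/N_h) s_h²/n_h, with W_h = N_h/N and N = 3600:
  stratum A: (1800/3600)²·(1 − 311/1800)·52.08²/311 = 1.80361
  stratum B: (1800/3600)²·(1 − 168/1800)·55.37²/168 = 4.13645
V̂(ȳ_st) = 5.94006
SE(ȳ_st) = √5.94006 = 2.43722

ȳ_st ≈ 124.91, SE ≈ 2.44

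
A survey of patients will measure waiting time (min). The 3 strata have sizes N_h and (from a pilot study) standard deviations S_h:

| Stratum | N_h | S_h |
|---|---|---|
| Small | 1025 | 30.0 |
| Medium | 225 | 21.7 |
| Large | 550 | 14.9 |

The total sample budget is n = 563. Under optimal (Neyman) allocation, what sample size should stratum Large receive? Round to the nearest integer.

105

Neyman allocation: n_h = n · N_h S_h / Σ N_i S_i, with n = 563.
  stratum Small: N_h·S_h = 1025·30.0 = 30750.00
  stratum Medium: N_h·S_h = 225·21.7 = 4882.50
  stratum Large: N_h·S_h = 550·14.9 = 8195.00
Σ N_h S_h = 43827.50
n for stratum Large = 563·8195.00/43827.50 = 105.271 → 105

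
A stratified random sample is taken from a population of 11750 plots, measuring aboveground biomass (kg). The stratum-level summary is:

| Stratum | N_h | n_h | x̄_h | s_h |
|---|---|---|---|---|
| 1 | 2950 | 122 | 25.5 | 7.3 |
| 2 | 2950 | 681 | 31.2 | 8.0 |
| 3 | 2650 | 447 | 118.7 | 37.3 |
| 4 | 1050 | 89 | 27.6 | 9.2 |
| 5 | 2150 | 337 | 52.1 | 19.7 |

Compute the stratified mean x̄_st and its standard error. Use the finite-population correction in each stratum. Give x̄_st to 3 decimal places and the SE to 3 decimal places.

x̄_st ≈ 53.006, SE ≈ 0.449

x̄_st = Σ W_h x̄_h = (2950·25.5 + 2950·31.2 + 2650·118.7 + 1050·27.6 + 2150·52.1)/11750 = 53.00553
V̂(x̄_st) = Σ W_h² (1 − n_h/N_h) s_h²/n_h, with W_h = N_h/N and N = 11750:
  stratum 1: (2950/11750)²·(1 − 122/2950)·7.3²/122 = 0.0263944
  stratum 2: (2950/11750)²·(1 − 681/2950)·8.0²/681 = 0.00455631
  stratum 3: (2650/11750)²·(1 − 447/2650)·37.3²/447 = 0.131612
  stratum 4: (1050/11750)²·(1 − 89/1050)·9.2²/89 = 0.0069506
  stratum 5: (2150/11750)²·(1 − 337/2150)·19.7²/337 = 0.0325135
V̂(x̄_st) = 0.202027
SE(x̄_st) = √0.202027 = 0.449474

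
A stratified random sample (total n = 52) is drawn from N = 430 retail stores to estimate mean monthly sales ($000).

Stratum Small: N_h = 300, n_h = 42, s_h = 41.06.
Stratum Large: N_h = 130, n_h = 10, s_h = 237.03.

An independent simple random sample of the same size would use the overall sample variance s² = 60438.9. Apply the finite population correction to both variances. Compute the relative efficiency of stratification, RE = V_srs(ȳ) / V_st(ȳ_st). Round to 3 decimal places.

V̂(ȳ_st) = Σ W_h² (1 − n_h/N_h) s_h²/n_h, with W_h = N_h/N and N = 430:
  stratum Small: (300/430)²·(1 − 42/300)·41.06²/42 = 16.8032
  stratum Large: (130/430)²·(1 − 10/130)·237.03²/10 = 474.017
V_st = 490.821
V_srs = (1 − 52/430)·60438.9/52 = 1021.73
Relative efficiency = V_srs / V_st = 1021.73/490.821 = 2.0817

RE ≈ 2.082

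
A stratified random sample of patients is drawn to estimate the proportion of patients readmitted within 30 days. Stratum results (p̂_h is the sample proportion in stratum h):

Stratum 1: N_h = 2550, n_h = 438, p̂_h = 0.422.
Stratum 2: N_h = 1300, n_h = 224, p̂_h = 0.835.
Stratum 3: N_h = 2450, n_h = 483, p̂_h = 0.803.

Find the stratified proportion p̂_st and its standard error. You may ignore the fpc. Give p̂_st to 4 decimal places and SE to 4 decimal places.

p̂_st ≈ 0.6554, SE ≈ 0.0129

N = 6300; stratum weights W_h = N_h/N.
p̂_st = Σ W_h p̂_h = (2550·0.422 + 1300·0.835 + 2450·0.803)/6300 = 0.65539
V̂(p̂_st) = Σ W_h² p̂_h(1−p̂_h)/(n_h−1):
  stratum 1: (2550/6300)²·0.422·0.578/437 = 9.14446e-05
  stratum 2: (1300/6300)²·0.835·0.165/223 = 2.6307e-05
  stratum 3: (2450/6300)²·0.803·0.197/482 = 4.96347e-05
V̂(p̂_st) = 0.000167386; SE = √V̂ = 0.0129378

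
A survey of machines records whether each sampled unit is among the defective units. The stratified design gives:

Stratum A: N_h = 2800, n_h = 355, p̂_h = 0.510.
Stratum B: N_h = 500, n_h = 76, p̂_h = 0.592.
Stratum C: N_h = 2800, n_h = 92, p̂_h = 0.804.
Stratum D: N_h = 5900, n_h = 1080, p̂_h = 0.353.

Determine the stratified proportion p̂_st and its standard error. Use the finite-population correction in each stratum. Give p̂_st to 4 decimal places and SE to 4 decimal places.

p̂_st ≈ 0.5048, SE ≈ 0.0131

N = 12000; stratum weights W_h = N_h/N.
p̂_st = Σ W_h p̂_h = (2800·0.510 + 500·0.592 + 2800·0.804 + 5900·0.353)/12000 = 0.50482
V̂(p̂_st) = Σ W_h² (1 − n_h/N_h) p̂_h(1−p̂_h)/(n_h−1):
  stratum A: (2800/12000)²·(1 − 355/2800)·0.510·0.490/354 = 3.35612e-05
  stratum B: (500/12000)²·(1 − 76/500)·0.592·0.408/75 = 4.74126e-06
  stratum C: (2800/12000)²·(1 − 92/2800)·0.804·0.196/91 = 9.11832e-05
  stratum D: (5900/12000)²·(1 − 1080/5900)·0.353·0.647/1079 = 4.18017e-05
V̂(p̂_st) = 0.000171287; SE = √V̂ = 0.0130877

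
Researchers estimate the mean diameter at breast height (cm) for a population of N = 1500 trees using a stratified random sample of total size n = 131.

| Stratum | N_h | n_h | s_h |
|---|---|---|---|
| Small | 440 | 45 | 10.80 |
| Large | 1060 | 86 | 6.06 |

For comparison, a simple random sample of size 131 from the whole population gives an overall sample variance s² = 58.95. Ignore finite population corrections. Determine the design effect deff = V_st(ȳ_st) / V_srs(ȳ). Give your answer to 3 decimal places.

V̂(ȳ_st) = Σ W_h² s_h²/n_h, with W_h = N_h/N and N = 1500:
  stratum Small: (440/1500)²·10.80²/45 = 0.223027
  stratum Large: (1060/1500)²·6.06²/86 = 0.213244
V_st = 0.436271
V_srs = s²/n = 58.95/131 = 0.45
deff = V_st / V_srs = 0.436271/0.45 = 0.9695

deff ≈ 0.969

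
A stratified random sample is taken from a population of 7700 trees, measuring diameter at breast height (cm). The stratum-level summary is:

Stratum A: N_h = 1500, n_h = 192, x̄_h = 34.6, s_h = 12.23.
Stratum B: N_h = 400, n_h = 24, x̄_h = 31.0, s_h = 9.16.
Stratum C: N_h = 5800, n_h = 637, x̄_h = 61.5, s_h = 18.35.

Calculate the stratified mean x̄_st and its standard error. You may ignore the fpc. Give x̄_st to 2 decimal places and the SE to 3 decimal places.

x̄_st = Σ W_h x̄_h = (1500·34.6 + 400·31.0 + 5800·61.5)/7700 = 54.67532
V̂(x̄_st) = Σ W_h² s_h²/n_h, with W_h = N_h/N and N = 7700:
  stratum A: (1500/7700)²·12.23²/192 = 0.0295633
  stratum B: (400/7700)²·9.16²/24 = 0.00943449
  stratum C: (5800/7700)²·18.35²/637 = 0.299921
V̂(x̄_st) = 0.338919
SE(x̄_st) = √0.338919 = 0.582168

x̄_st ≈ 54.68, SE ≈ 0.582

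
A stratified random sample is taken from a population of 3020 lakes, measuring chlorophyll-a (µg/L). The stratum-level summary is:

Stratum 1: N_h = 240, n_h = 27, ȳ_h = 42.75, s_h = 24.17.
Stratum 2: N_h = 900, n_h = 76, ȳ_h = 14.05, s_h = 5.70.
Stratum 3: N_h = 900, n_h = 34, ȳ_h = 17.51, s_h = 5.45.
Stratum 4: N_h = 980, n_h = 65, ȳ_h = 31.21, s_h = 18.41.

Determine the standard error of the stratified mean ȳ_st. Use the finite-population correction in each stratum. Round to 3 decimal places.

V̂(ȳ_st) = Σ W_h² (1 − n_h/N_h) s_h²/n_h, with W_h = N_h/N and N = 3020:
  stratum 1: (240/3020)²·(1 − 27/240)·24.17²/27 = 0.121274
  stratum 2: (900/3020)²·(1 − 76/900)·5.70²/76 = 0.034761
  stratum 3: (900/3020)²·(1 − 34/900)·5.45²/34 = 0.0746553
  stratum 4: (980/3020)²·(1 − 65/980)·18.41²/65 = 0.512658
V̂(ȳ_st) = 0.743348
SE(ȳ_st) = √0.743348 = 0.862176

SE(ȳ_st) ≈ 0.862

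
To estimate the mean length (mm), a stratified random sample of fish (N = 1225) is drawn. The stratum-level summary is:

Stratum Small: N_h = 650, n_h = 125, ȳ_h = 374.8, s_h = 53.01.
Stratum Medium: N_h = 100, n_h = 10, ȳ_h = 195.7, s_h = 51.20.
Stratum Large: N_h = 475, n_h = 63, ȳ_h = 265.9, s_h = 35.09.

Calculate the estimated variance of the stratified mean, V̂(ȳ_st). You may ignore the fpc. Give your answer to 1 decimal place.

V̂(ȳ_st) ≈ 11.0

V̂(ȳ_st) = Σ W_h² s_h²/n_h, with W_h = N_h/N and N = 1225:
  stratum Small: (650/1225)²·53.01²/125 = 6.32936
  stratum Medium: (100/1225)²·51.20²/10 = 1.7469
  stratum Large: (475/1225)²·35.09²/63 = 2.93861
V̂(ȳ_st) = 11.0149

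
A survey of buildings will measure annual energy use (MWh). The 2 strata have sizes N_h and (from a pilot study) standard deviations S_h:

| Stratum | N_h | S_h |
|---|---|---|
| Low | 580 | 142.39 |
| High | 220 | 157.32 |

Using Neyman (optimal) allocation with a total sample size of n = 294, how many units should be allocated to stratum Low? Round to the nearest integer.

207

Neyman allocation: n_h = n · N_h S_h / Σ N_i S_i, with n = 294.
  stratum Low: N_h·S_h = 580·142.39 = 82586.20
  stratum High: N_h·S_h = 220·157.32 = 34610.40
Σ N_h S_h = 117196.60
n for stratum Low = 294·82586.20/117196.60 = 207.176 → 207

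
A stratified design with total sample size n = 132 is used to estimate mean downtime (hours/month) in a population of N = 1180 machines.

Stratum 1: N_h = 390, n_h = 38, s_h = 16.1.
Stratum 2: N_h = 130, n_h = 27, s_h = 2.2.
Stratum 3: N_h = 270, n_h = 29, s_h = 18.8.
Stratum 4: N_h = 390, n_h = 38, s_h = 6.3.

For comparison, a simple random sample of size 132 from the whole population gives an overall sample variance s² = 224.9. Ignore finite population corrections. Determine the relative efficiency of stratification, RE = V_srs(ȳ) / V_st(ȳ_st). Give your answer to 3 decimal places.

RE ≈ 1.136

V̂(ȳ_st) = Σ W_h² s_h²/n_h, with W_h = N_h/N and N = 1180:
  stratum 1: (390/1180)²·16.1²/38 = 0.745132
  stratum 2: (130/1180)²·2.2²/27 = 0.00217573
  stratum 3: (270/1180)²·18.8²/29 = 0.638089
  stratum 4: (390/1180)²·6.3²/38 = 0.114094
V_st = 1.49949
V_srs = s²/n = 224.9/132 = 1.70379
Relative efficiency = V_srs / V_st = 1.70379/1.49949 = 1.1362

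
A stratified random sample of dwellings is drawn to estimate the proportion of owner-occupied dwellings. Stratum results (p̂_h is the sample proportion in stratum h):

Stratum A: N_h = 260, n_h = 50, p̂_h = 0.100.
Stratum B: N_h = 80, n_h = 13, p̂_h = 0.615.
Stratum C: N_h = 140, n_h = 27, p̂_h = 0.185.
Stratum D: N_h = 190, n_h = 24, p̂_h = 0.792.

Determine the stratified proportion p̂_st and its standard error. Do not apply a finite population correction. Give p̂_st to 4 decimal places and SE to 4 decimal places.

p̂_st ≈ 0.3755, SE ≈ 0.0372

N = 670; stratum weights W_h = N_h/N.
p̂_st = Σ W_h p̂_h = (260·0.100 + 80·0.615 + 140·0.185 + 190·0.792)/670 = 0.37549
V̂(p̂_st) = Σ W_h² p̂_h(1−p̂_h)/(n_h−1):
  stratum A: (260/670)²·0.100·0.900/49 = 0.000276594
  stratum B: (80/670)²·0.615·0.385/12 = 0.00028131
  stratum C: (140/670)²·0.185·0.815/26 = 0.000253199
  stratum D: (190/670)²·0.792·0.208/23 = 0.000575994
V̂(p̂_st) = 0.0013871; SE = √V̂ = 0.0372438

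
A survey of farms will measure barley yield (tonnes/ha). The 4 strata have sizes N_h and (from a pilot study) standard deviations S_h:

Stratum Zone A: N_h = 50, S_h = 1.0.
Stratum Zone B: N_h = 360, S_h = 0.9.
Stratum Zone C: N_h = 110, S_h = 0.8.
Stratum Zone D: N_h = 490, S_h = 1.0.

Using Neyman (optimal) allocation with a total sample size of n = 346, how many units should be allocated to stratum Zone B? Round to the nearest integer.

118

Neyman allocation: n_h = n · N_h S_h / Σ N_i S_i, with n = 346.
  stratum Zone A: N_h·S_h = 50·1.0 = 50.00
  stratum Zone B: N_h·S_h = 360·0.9 = 324.00
  stratum Zone C: N_h·S_h = 110·0.8 = 88.00
  stratum Zone D: N_h·S_h = 490·1.0 = 490.00
Σ N_h S_h = 952.00
n for stratum Zone B = 346·324.00/952.00 = 117.756 → 118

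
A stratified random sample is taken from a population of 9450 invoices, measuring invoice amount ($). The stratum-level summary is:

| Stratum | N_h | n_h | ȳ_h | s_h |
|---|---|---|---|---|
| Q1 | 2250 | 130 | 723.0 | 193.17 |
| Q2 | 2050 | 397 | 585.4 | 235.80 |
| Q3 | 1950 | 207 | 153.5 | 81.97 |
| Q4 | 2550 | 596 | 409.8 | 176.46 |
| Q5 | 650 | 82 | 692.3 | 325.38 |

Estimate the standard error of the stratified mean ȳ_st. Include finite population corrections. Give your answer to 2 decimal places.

V̂(ȳ_st) = Σ W_h² (1 − n_h/N_h) s_h²/n_h, with W_h = N_h/N and N = 9450:
  stratum Q1: (2250/9450)²·(1 − 130/2250)·193.17²/130 = 15.3317
  stratum Q2: (2050/9450)²·(1 − 397/2050)·235.80²/397 = 5.31447
  stratum Q3: (1950/9450)²·(1 − 207/1950)·81.97²/207 = 1.2354
  stratum Q4: (2550/9450)²·(1 − 596/2550)·176.46²/596 = 2.91506
  stratum Q5: (650/9450)²·(1 − 82/650)·325.38²/82 = 5.33784
V̂(ȳ_st) = 30.1345
SE(ȳ_st) = √30.1345 = 5.48949

SE(ȳ_st) ≈ 5.49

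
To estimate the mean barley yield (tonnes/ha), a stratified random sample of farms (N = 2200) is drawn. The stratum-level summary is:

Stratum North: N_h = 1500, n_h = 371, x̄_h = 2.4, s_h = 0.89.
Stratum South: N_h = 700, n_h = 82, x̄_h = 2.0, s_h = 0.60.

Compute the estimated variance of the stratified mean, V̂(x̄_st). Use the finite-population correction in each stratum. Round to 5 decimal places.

V̂(x̄_st) ≈ 0.00114

V̂(x̄_st) = Σ W_h² (1 − n_h/N_h) s_h²/n_h, with W_h = N_h/N and N = 2200:
  stratum North: (1500/2200)²·(1 − 371/1500)·0.89²/371 = 0.000747044
  stratum South: (700/2200)²·(1 − 82/700)·0.60²/82 = 0.000392401
V̂(x̄_st) = 0.00113944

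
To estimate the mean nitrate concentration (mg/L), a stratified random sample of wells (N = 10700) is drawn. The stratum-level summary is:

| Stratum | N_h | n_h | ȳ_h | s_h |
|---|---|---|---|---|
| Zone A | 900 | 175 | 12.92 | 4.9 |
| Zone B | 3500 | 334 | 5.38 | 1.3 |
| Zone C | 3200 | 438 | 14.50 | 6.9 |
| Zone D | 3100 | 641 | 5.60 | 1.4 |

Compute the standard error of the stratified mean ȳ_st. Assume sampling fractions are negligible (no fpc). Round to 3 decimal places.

SE(ȳ_st) ≈ 0.107

V̂(ȳ_st) = Σ W_h² s_h²/n_h, with W_h = N_h/N and N = 10700:
  stratum Zone A: (900/10700)²·4.9²/175 = 0.00097067
  stratum Zone B: (3500/10700)²·1.3²/334 = 0.000541388
  stratum Zone C: (3200/10700)²·6.9²/438 = 0.00972202
  stratum Zone D: (3100/10700)²·1.4²/641 = 0.000256657
V̂(ȳ_st) = 0.0114907
SE(ȳ_st) = √0.0114907 = 0.107195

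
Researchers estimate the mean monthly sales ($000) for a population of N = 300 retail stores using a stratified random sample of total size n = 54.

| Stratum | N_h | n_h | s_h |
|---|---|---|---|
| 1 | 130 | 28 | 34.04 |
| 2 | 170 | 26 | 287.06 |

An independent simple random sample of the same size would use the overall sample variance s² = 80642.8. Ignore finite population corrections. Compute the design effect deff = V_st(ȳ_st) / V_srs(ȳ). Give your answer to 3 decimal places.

V̂(ȳ_st) = Σ W_h² s_h²/n_h, with W_h = N_h/N and N = 300:
  stratum 1: (130/300)²·34.04²/28 = 7.77079
  stratum 2: (170/300)²·287.06²/26 = 1017.72
V_st = 1025.49
V_srs = s²/n = 80642.8/54 = 1493.39
deff = V_st / V_srs = 1025.49/1493.39 = 0.6867

deff ≈ 0.687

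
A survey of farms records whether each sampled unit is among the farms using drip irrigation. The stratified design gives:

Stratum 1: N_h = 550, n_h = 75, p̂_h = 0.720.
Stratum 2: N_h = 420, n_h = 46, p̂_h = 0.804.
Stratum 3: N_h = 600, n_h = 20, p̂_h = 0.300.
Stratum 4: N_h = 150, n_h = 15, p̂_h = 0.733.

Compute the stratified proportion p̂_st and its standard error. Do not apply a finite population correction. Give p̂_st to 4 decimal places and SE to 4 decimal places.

p̂_st ≈ 0.5951, SE ≈ 0.0440

N = 1720; stratum weights W_h = N_h/N.
p̂_st = Σ W_h p̂_h = (550·0.720 + 420·0.804 + 600·0.300 + 150·0.733)/1720 = 0.59513
V̂(p̂_st) = Σ W_h² p̂_h(1−p̂_h)/(n_h−1):
  stratum 1: (550/1720)²·0.720·0.280/74 = 0.000278565
  stratum 2: (420/1720)²·0.804·0.196/45 = 0.000208805
  stratum 3: (600/1720)²·0.300·0.700/19 = 0.00134497
  stratum 4: (150/1720)²·0.733·0.267/14 = 0.000106319
V̂(p̂_st) = 0.00193866; SE = √V̂ = 0.0440302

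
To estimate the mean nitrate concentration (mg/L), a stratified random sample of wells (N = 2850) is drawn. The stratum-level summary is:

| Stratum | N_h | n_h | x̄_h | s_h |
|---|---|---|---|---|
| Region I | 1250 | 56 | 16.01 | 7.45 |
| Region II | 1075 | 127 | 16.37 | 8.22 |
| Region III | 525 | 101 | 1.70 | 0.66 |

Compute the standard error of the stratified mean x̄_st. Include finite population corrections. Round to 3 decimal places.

SE(x̄_st) ≈ 0.499

V̂(x̄_st) = Σ W_h² (1 − n_h/N_h) s_h²/n_h, with W_h = N_h/N and N = 2850:
  stratum Region I: (1250/2850)²·(1 − 56/1250)·7.45²/56 = 0.182116
  stratum Region II: (1075/2850)²·(1 − 127/1075)·8.22²/127 = 0.0667524
  stratum Region III: (525/2850)²·(1 − 101/525)·0.66²/101 = 0.000118196
V̂(x̄_st) = 0.248987
SE(x̄_st) = √0.248987 = 0.498986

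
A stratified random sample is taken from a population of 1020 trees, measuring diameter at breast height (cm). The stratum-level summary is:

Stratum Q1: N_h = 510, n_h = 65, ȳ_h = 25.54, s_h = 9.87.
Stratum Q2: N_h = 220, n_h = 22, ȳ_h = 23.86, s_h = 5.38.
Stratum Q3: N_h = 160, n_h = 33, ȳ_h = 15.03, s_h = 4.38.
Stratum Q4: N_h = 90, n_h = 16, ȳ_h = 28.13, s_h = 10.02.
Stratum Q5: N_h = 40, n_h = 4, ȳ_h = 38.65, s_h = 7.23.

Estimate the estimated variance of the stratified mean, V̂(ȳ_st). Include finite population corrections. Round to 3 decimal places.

V̂(ȳ_st) = Σ W_h² (1 − n_h/N_h) s_h²/n_h, with W_h = N_h/N and N = 1020:
  stratum Q1: (510/1020)²·(1 − 65/510)·9.87²/65 = 0.326927
  stratum Q2: (220/1020)²·(1 − 22/220)·5.38²/22 = 0.0550845
  stratum Q3: (160/1020)²·(1 − 33/160)·4.38²/33 = 0.0113542
  stratum Q4: (90/1020)²·(1 − 16/90)·10.02²/16 = 0.0401688
  stratum Q5: (40/1020)²·(1 − 4/40)·7.23²/4 = 0.0180875
V̂(ȳ_st) = 0.451622

V̂(ȳ_st) ≈ 0.452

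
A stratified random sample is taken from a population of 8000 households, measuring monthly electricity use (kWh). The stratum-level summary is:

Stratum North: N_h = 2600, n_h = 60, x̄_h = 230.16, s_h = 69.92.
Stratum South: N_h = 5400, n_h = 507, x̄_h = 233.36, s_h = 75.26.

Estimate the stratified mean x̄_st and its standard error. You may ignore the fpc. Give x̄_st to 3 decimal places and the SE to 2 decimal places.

x̄_st = Σ W_h x̄_h = (2600·230.16 + 5400·233.36)/8000 = 232.32000
V̂(x̄_st) = Σ W_h² s_h²/n_h, with W_h = N_h/N and N = 8000:
  stratum North: (2600/8000)²·69.92²/60 = 8.60634
  stratum South: (5400/8000)²·75.26²/507 = 5.09012
V̂(x̄_st) = 13.6965
SE(x̄_st) = √13.6965 = 3.70087

x̄_st ≈ 232.320, SE ≈ 3.70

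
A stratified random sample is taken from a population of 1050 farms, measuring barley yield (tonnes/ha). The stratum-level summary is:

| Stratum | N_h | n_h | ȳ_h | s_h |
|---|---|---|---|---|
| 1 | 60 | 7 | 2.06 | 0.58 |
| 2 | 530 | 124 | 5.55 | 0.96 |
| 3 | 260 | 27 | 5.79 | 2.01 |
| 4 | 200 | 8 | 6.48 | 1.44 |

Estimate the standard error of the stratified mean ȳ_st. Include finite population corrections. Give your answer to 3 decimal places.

SE(ȳ_st) ≈ 0.137

V̂(ȳ_st) = Σ W_h² (1 − n_h/N_h) s_h²/n_h, with W_h = N_h/N and N = 1050:
  stratum 1: (60/1050)²·(1 − 7/60)·0.58²/7 = 0.000138614
  stratum 2: (530/1050)²·(1 − 124/530)·0.96²/124 = 0.00145059
  stratum 3: (260/1050)²·(1 − 27/260)·2.01²/27 = 0.00822203
  stratum 4: (200/1050)²·(1 − 8/200)·1.44²/8 = 0.00902792
V̂(ȳ_st) = 0.0188391
SE(ȳ_st) = √0.0188391 = 0.137256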